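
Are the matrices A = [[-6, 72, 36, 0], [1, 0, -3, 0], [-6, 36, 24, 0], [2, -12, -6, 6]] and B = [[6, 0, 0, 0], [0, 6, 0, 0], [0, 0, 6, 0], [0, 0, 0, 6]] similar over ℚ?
No.

Both have characteristic polynomial (x - 6)^4, but the minimal polynomial of A is (x - 6)^2 while the minimal polynomial of B is x - 6. The minimal polynomial is a similarity invariant, so A and B are not similar.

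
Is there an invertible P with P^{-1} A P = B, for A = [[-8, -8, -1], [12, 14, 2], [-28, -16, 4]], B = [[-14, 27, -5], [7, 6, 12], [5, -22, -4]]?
No.

trace(A) = 10 but trace(B) = -12. The trace is a similarity invariant, so A and B are not similar.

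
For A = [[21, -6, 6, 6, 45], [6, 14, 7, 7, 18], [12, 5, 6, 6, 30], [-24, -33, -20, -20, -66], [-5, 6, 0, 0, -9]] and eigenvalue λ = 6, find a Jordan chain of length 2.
We seek v_1 ∈ ker((A - 6I)^2) \ ker(A - 6I), then set v_{i+1} = (A - 6I) v_i.

One such chain is v_1 = [[-2, 1, 0, -2, 1]]^T, v_2 = [[-3, 0, -1, 1, 1]]^T. Check: (A - 6I) v_2 = [[0, 0, 0, 0, 0]]^T = 0.

v_1 = [[-2, 1, 0, -2, 1]]^T, v_2 = [[-3, 0, -1, 1, 1]]^T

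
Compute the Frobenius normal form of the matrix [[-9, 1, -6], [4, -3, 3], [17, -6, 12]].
R = [[0, 0, 3], [1, 0, 1], [0, 1, 0]]

The invariant factors of A (the non-unit diagonal entries of the Smith normal form of xI - A over ℚ[x]) are x^3 - x - 3, each dividing the next. The characteristic polynomial is their product, x^3 - x - 3.

The rational canonical form is the block-diagonal matrix of companion matrices C(f_i):
R = [[0, 0, 3], [1, 0, 1], [0, 1, 0]].

Note the characteristic polynomial does not split into linear factors over ℚ, so A has no Jordan form over ℚ; the rational canonical form exists over any field.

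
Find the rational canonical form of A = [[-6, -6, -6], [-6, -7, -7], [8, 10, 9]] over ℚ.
The invariant factors of A (the non-unit diagonal entries of the Smith normal form of xI - A over ℚ[x]) are (x + 2)(x^2 + 2x + 3), each dividing the next. The characteristic polynomial is their product, (x + 2)(x^2 + 2x + 3).

The rational canonical form is the block-diagonal matrix of companion matrices C(f_i):
R = [[0, 0, -6], [1, 0, -7], [0, 1, -4]].

Note the characteristic polynomial does not split into linear factors over ℚ, so A has no Jordan form over ℚ; the rational canonical form exists over any field.

R = [[0, 0, -6], [1, 0, -7], [0, 1, -4]]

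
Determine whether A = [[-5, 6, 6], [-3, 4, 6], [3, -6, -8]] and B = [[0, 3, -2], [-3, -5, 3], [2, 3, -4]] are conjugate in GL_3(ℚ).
No.

Both have characteristic polynomial (x + 2)^2(x + 5), but the minimal polynomial of A is (x + 2)(x + 5) while the minimal polynomial of B is (x + 2)^2(x + 5). The minimal polynomial is a similarity invariant, so A and B are not similar.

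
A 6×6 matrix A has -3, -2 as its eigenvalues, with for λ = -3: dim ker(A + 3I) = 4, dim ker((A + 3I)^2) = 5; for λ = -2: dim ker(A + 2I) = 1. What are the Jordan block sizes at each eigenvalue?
λ = -3: successive nullity increments [4, 1] count blocks of size ≥ k; block sizes are [2, 1, 1, 1].
λ = -2: successive nullity increments [1] count blocks of size ≥ k; block sizes are [1].

Jordan blocks: (-3, 2), (-3, 1), (-3, 1), (-3, 1), (-2, 1)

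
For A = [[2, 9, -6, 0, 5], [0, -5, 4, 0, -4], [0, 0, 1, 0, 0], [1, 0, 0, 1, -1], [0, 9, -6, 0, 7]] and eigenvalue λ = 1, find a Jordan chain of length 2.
We seek v_1 ∈ ker((A - I)^2) \ ker(A - I), then set v_{i+1} = (A - I) v_i.

One such chain is v_1 = [[-1, 1, 0, 0, -1]]^T, v_2 = [[3, -2, 0, 0, 3]]^T. Check: (A - I) v_2 = [[0, 0, 0, 0, 0]]^T = 0.

v_1 = [[-1, 1, 0, 0, -1]]^T, v_2 = [[3, -2, 0, 0, 3]]^T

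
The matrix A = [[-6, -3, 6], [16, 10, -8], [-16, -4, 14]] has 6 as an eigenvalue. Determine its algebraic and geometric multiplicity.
algebraic multiplicity 3, geometric multiplicity 2

The characteristic polynomial is (x - 6)^3, so the factor x - 6 appears with exponent 3: the algebraic multiplicity is 3.

rank(A - 6I) = 1, so the eigenspace has dimension 3 - 1 = 2: the geometric multiplicity is 2.

Since 2 < 3, A is not diagonalizable.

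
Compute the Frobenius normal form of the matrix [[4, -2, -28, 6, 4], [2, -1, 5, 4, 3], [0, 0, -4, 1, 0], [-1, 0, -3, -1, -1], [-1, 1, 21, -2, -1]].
R = [[0, 0, 0, 0, 8], [1, 0, 0, 0, 18], [0, 1, 0, 0, 13], [0, 0, 1, 0, 1], [0, 0, 0, 1, -3]]

The invariant factors of A (the non-unit diagonal entries of the Smith normal form of xI - A over ℚ[x]) are (x + 1)(x + 2)(x^3 - 3x - 4), each dividing the next. The characteristic polynomial is their product, (x + 1)(x + 2)(x^3 - 3x - 4).

The rational canonical form is the block-diagonal matrix of companion matrices C(f_i):
R = [[0, 0, 0, 0, 8], [1, 0, 0, 0, 18], [0, 1, 0, 0, 13], [0, 0, 1, 0, 1], [0, 0, 0, 1, -3]].

Note the characteristic polynomial does not split into linear factors over ℚ, so A has no Jordan form over ℚ; the rational canonical form exists over any field.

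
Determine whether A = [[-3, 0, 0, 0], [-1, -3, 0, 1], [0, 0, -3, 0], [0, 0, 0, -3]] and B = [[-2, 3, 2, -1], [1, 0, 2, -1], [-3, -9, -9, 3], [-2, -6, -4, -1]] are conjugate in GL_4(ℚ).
Two matrices over a field are similar if and only if they have the same invariant factors.

Both A and B have characteristic polynomial (x + 3)^4 and minimal polynomial (x + 3)^2. Computing further, both have invariant factors x + 3, x + 3, (x + 3)^2. Hence A and B are similar.

Yes.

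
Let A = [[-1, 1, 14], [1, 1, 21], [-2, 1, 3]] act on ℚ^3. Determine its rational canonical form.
The invariant factors of A (the non-unit diagonal entries of the Smith normal form of xI - A over ℚ[x]) are (x - 3)(x^2 + 5), each dividing the next. The characteristic polynomial is their product, (x - 3)(x^2 + 5).

The rational canonical form is the block-diagonal matrix of companion matrices C(f_i):
R = [[0, 0, 15], [1, 0, -5], [0, 1, 3]].

Note the characteristic polynomial does not split into linear factors over ℚ, so A has no Jordan form over ℚ; the rational canonical form exists over any field.

R = [[0, 0, 15], [1, 0, -5], [0, 1, 3]]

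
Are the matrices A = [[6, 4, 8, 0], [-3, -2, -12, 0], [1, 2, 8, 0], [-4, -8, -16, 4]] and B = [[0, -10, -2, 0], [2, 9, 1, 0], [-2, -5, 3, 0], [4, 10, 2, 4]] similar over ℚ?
Yes.

Two matrices over a field are similar if and only if they have the same invariant factors.

Both A and B have characteristic polynomial (x - 4)^4 and minimal polynomial (x - 4)^2. Computing further, both have invariant factors x - 4, x - 4, (x - 4)^2. Hence A and B are similar.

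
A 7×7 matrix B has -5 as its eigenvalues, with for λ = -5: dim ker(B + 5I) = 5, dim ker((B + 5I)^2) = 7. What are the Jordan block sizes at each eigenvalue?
Jordan blocks: (-5, 2), (-5, 2), (-5, 1), (-5, 1), (-5, 1)

λ = -5: successive nullity increments [5, 2] count blocks of size ≥ k; block sizes are [2, 2, 1, 1, 1].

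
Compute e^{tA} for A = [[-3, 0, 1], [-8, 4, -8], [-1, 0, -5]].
e^{tA} = [[(t + 1)*e^{-4*t}, 0, t*e^{-4*t}], [-2*sinh(4*t), e^{4*t}, -2*sinh(4*t)], [-t*e^{-4*t}, 0, (1 - t)*e^{-4*t}]]

A has Jordan form J = [[-4, 1, 0], [0, -4, 0], [0, 0, 4]] with A = PJP^{-1}, so e^{tA} = P e^{tJ} P^{-1}.

For a Jordan block J_k(λ), e^{tJ_k(λ)} = e^{λt} · (I + tN + t^2 N^2/2! + ... + t^{k-1} N^{k-1}/(k-1)!) where N is the nilpotent superdiagonal part.

Assembling the blocks and conjugating back gives the entries of e^{tA} as shown above.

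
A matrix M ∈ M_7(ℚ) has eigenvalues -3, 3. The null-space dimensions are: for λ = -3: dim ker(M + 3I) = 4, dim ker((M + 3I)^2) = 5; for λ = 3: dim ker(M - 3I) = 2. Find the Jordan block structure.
λ = -3: successive nullity increments [4, 1] count blocks of size ≥ k; block sizes are [2, 1, 1, 1].
λ = 3: successive nullity increments [2] count blocks of size ≥ k; block sizes are [1, 1].

Jordan blocks: (-3, 2), (-3, 1), (-3, 1), (-3, 1), (3, 1), (3, 1)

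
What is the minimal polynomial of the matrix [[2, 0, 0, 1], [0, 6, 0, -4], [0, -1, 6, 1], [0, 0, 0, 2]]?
The characteristic polynomial factors as (x - 6)^2(x - 2)^2. The minimal polynomial is ∏(x - λ)^{k_λ} where k_λ is the size of the largest Jordan block at λ.

For λ = 2: rank(A - 2I) = 3, and the largest Jordan block has size 2 (the smallest k with rank((A - 2I)^k) = rank((A - 2I)^(k+1))).
For λ = 6: rank(A - 6I) = 3, and the largest Jordan block has size 2 (the smallest k with rank((A - 6I)^k) = rank((A - 6I)^(k+1))).

So m_A(x) = (x - 6)^2(x - 2)^2.

m_A(x) = (x - 6)^2(x - 2)^2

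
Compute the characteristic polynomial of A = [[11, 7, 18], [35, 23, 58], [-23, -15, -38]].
xI - A = [[x - 11, -7, -18], [-35, x - 23, -58], [23, 15, x + 38]].

Expanding det(xI - A) along the first row:
det(xI - A) = + (x - 11)·det([[x - 23, -58], [15, x + 38]]) - (-7)·det([[-35, -58], [23, x + 38]]) + (-18)·det([[-35, x - 23], [23, 15]]).

Evaluating gives χ_A(x) = x^3 + 4x^2 = x^2(x + 4).

χ_A(x) = x^2(x + 4)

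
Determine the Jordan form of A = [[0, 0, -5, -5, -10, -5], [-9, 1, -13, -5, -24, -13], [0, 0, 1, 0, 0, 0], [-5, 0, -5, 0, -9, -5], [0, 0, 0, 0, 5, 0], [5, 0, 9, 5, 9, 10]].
J = [[0, 0, 0, 0, 0, 0], [0, 1, 0, 0, 0, 0], [0, 0, 1, 0, 0, 0], [0, 0, 0, 5, 1, 0], [0, 0, 0, 0, 5, 0], [0, 0, 0, 0, 0, 5]]

The characteristic polynomial is det(xI - A) = x(x - 5)^3(x - 1)^2, so the eigenvalues are 0 (algebraic multiplicity 1), 1 (algebraic multiplicity 2), 5 (algebraic multiplicity 3).

For λ = 0: algebraic multiplicity 1 gives one 1×1 block.

For λ = 1: rank(A - I) = 4. The eigenspace has dimension 6 - 4 = 2, so there are 2 Jordan blocks; the rank sequence gives block sizes [1, 1].

For λ = 5: rank(A - 5I) = 4, rank((A - 5I)^2) = 3. The eigenspace has dimension 6 - 4 = 2, so there are 2 Jordan blocks; the rank sequence gives block sizes [2, 1].

Assembling the blocks gives the Jordan form J above.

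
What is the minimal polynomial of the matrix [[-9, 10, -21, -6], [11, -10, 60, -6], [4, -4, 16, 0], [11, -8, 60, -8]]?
The characteristic polynomial factors as (x + 2)^3(x + 5). The minimal polynomial is ∏(x - λ)^{k_λ} where k_λ is the size of the largest Jordan block at λ.

For λ = -5: rank(A + 5I) = 3, and the largest Jordan block has size 1 (the smallest k with rank((A + 5I)^k) = rank((A + 5I)^(k+1))).
For λ = -2: rank(A + 2I) = 2, and the largest Jordan block has size 2 (the smallest k with rank((A + 2I)^k) = rank((A + 2I)^(k+1))).

So m_A(x) = (x + 2)^2(x + 5).

m_A(x) = (x + 2)^2(x + 5)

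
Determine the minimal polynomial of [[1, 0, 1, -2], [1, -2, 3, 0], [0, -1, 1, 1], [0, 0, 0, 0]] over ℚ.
m_A(x) = x^3

The characteristic polynomial factors as x^4. The minimal polynomial is ∏(x - λ)^{k_λ} where k_λ is the size of the largest Jordan block at λ.

For λ = 0: rank(A) = 2, and the largest Jordan block has size 3 (the smallest k with rank(A^k) = rank(A^(k+1))).

So m_A(x) = x^3.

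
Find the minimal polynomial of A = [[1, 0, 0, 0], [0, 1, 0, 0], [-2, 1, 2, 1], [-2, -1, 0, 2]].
m_A(x) = (x - 2)^2(x - 1)

The characteristic polynomial factors as (x - 2)^2(x - 1)^2. The minimal polynomial is ∏(x - λ)^{k_λ} where k_λ is the size of the largest Jordan block at λ.

For λ = 1: rank(A - I) = 2, and the largest Jordan block has size 1 (the smallest k with rank((A - I)^k) = rank((A - I)^(k+1))).
For λ = 2: rank(A - 2I) = 3, and the largest Jordan block has size 2 (the smallest k with rank((A - 2I)^k) = rank((A - 2I)^(k+1))).

So m_A(x) = (x - 2)^2(x - 1).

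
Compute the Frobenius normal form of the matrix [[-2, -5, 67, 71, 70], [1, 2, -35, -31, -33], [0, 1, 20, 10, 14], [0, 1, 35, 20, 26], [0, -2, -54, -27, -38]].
The invariant factors of A (the non-unit diagonal entries of the Smith normal form of xI - A over ℚ[x]) are (x - 4)(x - 1)^2(x + 2)^2, each dividing the next. The characteristic polynomial is their product, (x - 4)(x - 1)^2(x + 2)^2.

The rational canonical form is the block-diagonal matrix of companion matrices C(f_i):
R = [[0, 0, 0, 0, 16], [1, 0, 0, 0, -20], [0, 1, 0, 0, -8], [0, 0, 1, 0, 11], [0, 0, 0, 1, 2]].

R = [[0, 0, 0, 0, 16], [1, 0, 0, 0, -20], [0, 1, 0, 0, -8], [0, 0, 1, 0, 11], [0, 0, 0, 1, 2]]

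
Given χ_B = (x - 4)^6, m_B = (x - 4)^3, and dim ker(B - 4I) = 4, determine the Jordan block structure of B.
λ = 4: algebraic multiplicity 6 (exponent in χ_B), largest block size 3 (exponent in m_B), 4 blocks (geometric multiplicity). These force block sizes [3, 1, 1, 1].

Jordan blocks: (4, 3), (4, 1), (4, 1), (4, 1)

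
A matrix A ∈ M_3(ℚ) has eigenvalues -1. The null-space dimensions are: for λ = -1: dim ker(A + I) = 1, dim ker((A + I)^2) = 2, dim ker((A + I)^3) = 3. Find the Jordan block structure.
Jordan blocks: (-1, 3)

λ = -1: successive nullity increments [1, 1, 1] count blocks of size ≥ k; block sizes are [3].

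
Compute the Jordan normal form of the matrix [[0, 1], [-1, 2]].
The characteristic polynomial is det(xI - A) = (x - 1)^2, so the eigenvalues are 1 (algebraic multiplicity 2).

For λ = 1: rank(A - I) = 1, rank((A - I)^2) = 0. The eigenspace has dimension 2 - 1 = 1, so there is 1 Jordan block; the rank sequence gives block sizes [2].

Assembling the blocks gives the Jordan form J above.

J = [[1, 1], [0, 1]]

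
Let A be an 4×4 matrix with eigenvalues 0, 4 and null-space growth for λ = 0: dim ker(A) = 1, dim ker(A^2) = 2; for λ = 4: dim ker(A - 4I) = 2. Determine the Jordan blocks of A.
λ = 0: successive nullity increments [1, 1] count blocks of size ≥ k; block sizes are [2].
λ = 4: successive nullity increments [2] count blocks of size ≥ k; block sizes are [1, 1].

Jordan blocks: (0, 2), (4, 1), (4, 1)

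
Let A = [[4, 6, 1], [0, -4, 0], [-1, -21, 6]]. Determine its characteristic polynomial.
xI - A = [[x - 4, -6, -1], [0, x + 4, 0], [1, 21, x - 6]].

Expanding det(xI - A) along the first row:
det(xI - A) = + (x - 4)·det([[x + 4, 0], [21, x - 6]]) - (-6)·det([[0, 0], [1, x - 6]]) + (-1)·det([[0, x + 4], [1, 21]]).

Evaluating gives χ_A(x) = x^3 - 6x^2 - 15x + 100 = (x - 5)^2(x + 4).

χ_A(x) = (x - 5)^2(x + 4)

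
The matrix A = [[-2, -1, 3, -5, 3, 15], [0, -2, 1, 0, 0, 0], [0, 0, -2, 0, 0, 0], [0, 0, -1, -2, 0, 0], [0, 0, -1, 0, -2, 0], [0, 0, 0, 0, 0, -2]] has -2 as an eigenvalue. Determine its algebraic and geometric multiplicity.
The characteristic polynomial is (x + 2)^6, so the factor x + 2 appears with exponent 6: the algebraic multiplicity is 6.

rank(A + 2I) = 2, so the eigenspace has dimension 6 - 2 = 4: the geometric multiplicity is 4.

Since 4 < 6, A is not diagonalizable.

algebraic multiplicity 6, geometric multiplicity 4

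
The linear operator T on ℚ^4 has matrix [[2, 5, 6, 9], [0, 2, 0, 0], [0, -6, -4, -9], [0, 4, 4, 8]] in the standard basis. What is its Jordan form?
J = [[2, 1, 0, 0], [0, 2, 0, 0], [0, 0, 2, 1], [0, 0, 0, 2]]

The characteristic polynomial is det(xI - A) = (x - 2)^4, so the eigenvalues are 2 (algebraic multiplicity 4).

For λ = 2: rank(A - 2I) = 2, rank((A - 2I)^2) = 0. The eigenspace has dimension 4 - 2 = 2, so there are 2 Jordan blocks; the rank sequence gives block sizes [2, 2].

Assembling the blocks gives the Jordan form J above.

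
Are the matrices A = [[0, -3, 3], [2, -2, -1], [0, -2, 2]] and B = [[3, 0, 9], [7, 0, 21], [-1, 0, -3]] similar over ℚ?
Both have characteristic polynomial x^3, but the minimal polynomial of A is x^3 while the minimal polynomial of B is x^2. The minimal polynomial is a similarity invariant, so A and B are not similar.

No.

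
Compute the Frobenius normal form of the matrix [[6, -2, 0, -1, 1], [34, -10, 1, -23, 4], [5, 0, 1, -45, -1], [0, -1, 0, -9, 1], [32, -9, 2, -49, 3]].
The invariant factors of A (the non-unit diagonal entries of the Smith normal form of xI - A over ℚ[x]) are x^2(x + 3)^3, each dividing the next. The characteristic polynomial is their product, x^2(x + 3)^3.

The rational canonical form is the block-diagonal matrix of companion matrices C(f_i):
R = [[0, 0, 0, 0, 0], [1, 0, 0, 0, 0], [0, 1, 0, 0, -27], [0, 0, 1, 0, -27], [0, 0, 0, 1, -9]].

R = [[0, 0, 0, 0, 0], [1, 0, 0, 0, 0], [0, 1, 0, 0, -27], [0, 0, 1, 0, -27], [0, 0, 0, 1, -9]]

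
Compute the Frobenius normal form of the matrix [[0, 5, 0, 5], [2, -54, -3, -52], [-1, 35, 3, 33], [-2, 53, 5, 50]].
R = [[0, 0, 0, 5], [1, 0, 0, -19], [0, 1, 0, 16], [0, 0, 1, -1]]

The invariant factors of A (the non-unit diagonal entries of the Smith normal form of xI - A over ℚ[x]) are (x - 1)(x + 5)(x^2 - 3x + 1), each dividing the next. The characteristic polynomial is their product, (x - 1)(x + 5)(x^2 - 3x + 1).

The rational canonical form is the block-diagonal matrix of companion matrices C(f_i):
R = [[0, 0, 0, 5], [1, 0, 0, -19], [0, 1, 0, 16], [0, 0, 1, -1]].

Note the characteristic polynomial does not split into linear factors over ℚ, so A has no Jordan form over ℚ; the rational canonical form exists over any field.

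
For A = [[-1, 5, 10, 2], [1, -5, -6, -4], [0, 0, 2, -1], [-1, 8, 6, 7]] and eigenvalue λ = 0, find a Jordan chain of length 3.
v_1 = [[1, 0, 0, 0]]^T, v_2 = [[-1, 1, 0, -1]]^T, v_3 = [[4, -2, 1, 2]]^T

We seek v_1 ∈ ker(A^3) \ ker(A^2), then set v_{i+1} = A v_i.

One such chain is v_1 = [[1, 0, 0, 0]]^T, v_2 = [[-1, 1, 0, -1]]^T, v_3 = [[4, -2, 1, 2]]^T. Check: A v_3 = [[0, 0, 0, 0]]^T = 0.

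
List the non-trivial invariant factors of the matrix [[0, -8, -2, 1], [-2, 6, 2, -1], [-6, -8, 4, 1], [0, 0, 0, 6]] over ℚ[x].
The Jordan structure of A has elementary divisors (x + 2), (x - 6)^2, (x - 6). Arranging the block sizes at each eigenvalue in decreasing order and taking row products gives the invariant factors.

Invariant factors (smallest first, each dividing the next): x - 6, (x - 6)^2(x + 2).

Check: the last factor (x - 6)^2(x + 2) is the minimal polynomial, and the product (x - 6)^3(x + 2) is the characteristic polynomial.

x - 6, (x - 6)^2(x + 2)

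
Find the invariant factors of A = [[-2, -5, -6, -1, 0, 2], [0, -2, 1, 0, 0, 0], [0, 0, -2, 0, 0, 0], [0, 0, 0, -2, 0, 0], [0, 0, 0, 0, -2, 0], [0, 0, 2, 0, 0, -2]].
x + 2, x + 2, x + 2, (x + 2)^3

The Jordan structure of A has elementary divisors (x + 2)^3, (x + 2), (x + 2), (x + 2). Arranging the block sizes at each eigenvalue in decreasing order and taking row products gives the invariant factors.

Invariant factors (smallest first, each dividing the next): x + 2, x + 2, x + 2, (x + 2)^3.

Check: the last factor (x + 2)^3 is the minimal polynomial, and the product (x + 2)^6 is the characteristic polynomial.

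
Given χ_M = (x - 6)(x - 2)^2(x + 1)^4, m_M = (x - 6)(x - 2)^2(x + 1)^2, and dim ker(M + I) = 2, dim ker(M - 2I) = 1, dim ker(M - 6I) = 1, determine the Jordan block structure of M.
λ = -1: algebraic multiplicity 4 (exponent in χ_M), largest block size 2 (exponent in m_M), 2 blocks (geometric multiplicity). These force block sizes [2, 2].
λ = 2: algebraic multiplicity 2 (exponent in χ_M), largest block size 2 (exponent in m_M), 1 block (geometric multiplicity). This forces block sizes [2].
λ = 6: algebraic multiplicity 1 (exponent in χ_M), largest block size 1 (exponent in m_M), 1 block (geometric multiplicity). This forces block sizes [1].

Jordan blocks: (-1, 2), (-1, 2), (2, 2), (6, 1)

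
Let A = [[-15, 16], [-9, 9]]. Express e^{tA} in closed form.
e^{tA} = [[(1 - 12*t)*e^{-3*t}, 16*t*e^{-3*t}], [-9*t*e^{-3*t}, (12*t + 1)*e^{-3*t}]]

A has Jordan form J = [[-3, 1], [0, -3]] with A = PJP^{-1}, so e^{tA} = P e^{tJ} P^{-1}.

For a Jordan block J_k(λ), e^{tJ_k(λ)} = e^{λt} · (I + tN + t^2 N^2/2! + ... + t^{k-1} N^{k-1}/(k-1)!) where N is the nilpotent superdiagonal part.

Assembling the blocks and conjugating back gives the entries of e^{tA} as shown above.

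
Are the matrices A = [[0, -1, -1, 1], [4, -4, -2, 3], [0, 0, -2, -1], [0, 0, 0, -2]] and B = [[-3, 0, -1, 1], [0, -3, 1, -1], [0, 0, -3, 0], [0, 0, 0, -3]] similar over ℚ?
No.

trace(A) = -8 but trace(B) = -12. The trace is a similarity invariant, so A and B are not similar.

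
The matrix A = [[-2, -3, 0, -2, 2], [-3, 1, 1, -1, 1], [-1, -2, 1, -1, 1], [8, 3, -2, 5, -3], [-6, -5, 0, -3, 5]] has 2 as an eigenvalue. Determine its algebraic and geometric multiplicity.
algebraic multiplicity 5, geometric multiplicity 2

The characteristic polynomial is (x - 2)^5, so the factor x - 2 appears with exponent 5: the algebraic multiplicity is 5.

rank(A - 2I) = 3, so the eigenspace has dimension 5 - 3 = 2: the geometric multiplicity is 2.

Since 2 < 5, A is not diagonalizable.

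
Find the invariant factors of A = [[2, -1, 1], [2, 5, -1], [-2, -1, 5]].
The Jordan structure of A has elementary divisors (x - 4)^2, (x - 4). Arranging the block sizes at each eigenvalue in decreasing order and taking row products gives the invariant factors.

Invariant factors (smallest first, each dividing the next): x - 4, (x - 4)^2.

Check: the last factor (x - 4)^2 is the minimal polynomial, and the product (x - 4)^3 is the characteristic polynomial.

x - 4, (x - 4)^2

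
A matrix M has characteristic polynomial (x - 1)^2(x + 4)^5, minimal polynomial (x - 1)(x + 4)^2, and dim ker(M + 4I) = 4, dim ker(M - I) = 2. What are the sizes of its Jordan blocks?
Jordan blocks: (-4, 2), (-4, 1), (-4, 1), (-4, 1), (1, 1), (1, 1)

λ = -4: algebraic multiplicity 5 (exponent in χ_M), largest block size 2 (exponent in m_M), 4 blocks (geometric multiplicity). These force block sizes [2, 1, 1, 1].
λ = 1: algebraic multiplicity 2 (exponent in χ_M), largest block size 1 (exponent in m_M), 2 blocks (geometric multiplicity). These force block sizes [1, 1].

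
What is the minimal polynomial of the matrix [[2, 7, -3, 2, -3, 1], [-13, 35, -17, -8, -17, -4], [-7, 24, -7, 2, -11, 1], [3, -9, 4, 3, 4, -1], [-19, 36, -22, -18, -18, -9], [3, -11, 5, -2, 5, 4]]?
m_A(x) = x^2(x - 5)^2(x - 4)

The characteristic polynomial factors as x^2(x - 5)^3(x - 4). The minimal polynomial is ∏(x - λ)^{k_λ} where k_λ is the size of the largest Jordan block at λ.

For λ = 0: rank(A) = 5, and the largest Jordan block has size 2 (the smallest k with rank(A^k) = rank(A^(k+1))).
For λ = 4: rank(A - 4I) = 5, and the largest Jordan block has size 1 (the smallest k with rank((A - 4I)^k) = rank((A - 4I)^(k+1))).
For λ = 5: rank(A - 5I) = 4, and the largest Jordan block has size 2 (the smallest k with rank((A - 5I)^k) = rank((A - 5I)^(k+1))).

So m_A(x) = x^2(x - 5)^2(x - 4).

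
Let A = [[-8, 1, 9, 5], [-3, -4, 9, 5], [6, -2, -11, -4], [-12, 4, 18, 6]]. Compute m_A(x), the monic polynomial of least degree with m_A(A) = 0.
m_A(x) = (x + 2)(x + 5)^2

The characteristic polynomial factors as (x + 2)(x + 5)^3. The minimal polynomial is ∏(x - λ)^{k_λ} where k_λ is the size of the largest Jordan block at λ.

For λ = -5: rank(A + 5I) = 2, and the largest Jordan block has size 2 (the smallest k with rank((A + 5I)^k) = rank((A + 5I)^(k+1))).
For λ = -2: rank(A + 2I) = 3, and the largest Jordan block has size 1 (the smallest k with rank((A + 2I)^k) = rank((A + 2I)^(k+1))).

So m_A(x) = (x + 2)(x + 5)^2.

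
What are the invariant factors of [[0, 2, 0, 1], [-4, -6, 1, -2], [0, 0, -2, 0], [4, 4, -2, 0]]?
(x + 2)^2, (x + 2)^2

The Jordan structure of A has elementary divisors (x + 2)^2, (x + 2)^2. Arranging the block sizes at each eigenvalue in decreasing order and taking row products gives the invariant factors.

Invariant factors (smallest first, each dividing the next): (x + 2)^2, (x + 2)^2.

Check: the last factor (x + 2)^2 is the minimal polynomial, and the product (x + 2)^4 is the characteristic polynomial.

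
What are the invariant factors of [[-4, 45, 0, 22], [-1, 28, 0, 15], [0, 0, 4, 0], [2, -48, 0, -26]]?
x - 4, (x - 4)(x + 3)^2

The Jordan structure of A has elementary divisors (x + 3)^2, (x - 4), (x - 4). Arranging the block sizes at each eigenvalue in decreasing order and taking row products gives the invariant factors.

Invariant factors (smallest first, each dividing the next): x - 4, (x - 4)(x + 3)^2.

Check: the last factor (x - 4)(x + 3)^2 is the minimal polynomial, and the product (x - 4)^2(x + 3)^2 is the characteristic polynomial.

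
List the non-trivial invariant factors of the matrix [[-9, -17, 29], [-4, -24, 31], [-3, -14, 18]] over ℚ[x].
The Jordan structure of A has elementary divisors (x + 5)^3. Arranging the block sizes at each eigenvalue in decreasing order and taking row products gives the invariant factors.

Invariant factors (smallest first, each dividing the next): (x + 5)^3.

Check: the last factor (x + 5)^3 is the minimal polynomial, and the product (x + 5)^3 is the characteristic polynomial.

(x + 5)^3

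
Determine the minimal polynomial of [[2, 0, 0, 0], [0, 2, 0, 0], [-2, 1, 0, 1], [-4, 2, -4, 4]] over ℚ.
m_A(x) = (x - 2)^2

The characteristic polynomial factors as (x - 2)^4. The minimal polynomial is ∏(x - λ)^{k_λ} where k_λ is the size of the largest Jordan block at λ.

For λ = 2: rank(A - 2I) = 1, and the largest Jordan block has size 2 (the smallest k with rank((A - 2I)^k) = rank((A - 2I)^(k+1))).

So m_A(x) = (x - 2)^2.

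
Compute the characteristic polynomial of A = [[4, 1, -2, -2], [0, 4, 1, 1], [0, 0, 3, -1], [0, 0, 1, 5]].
χ_A(x) = (x - 4)^4

xI - A = [[x - 4, -1, 2, 2], [0, x - 4, -1, -1], [0, 0, x - 3, 1], [0, 0, -1, x - 5]].

Expanding det(xI - A) along the first row:
det(xI - A) = + (x - 4)·det([[x - 4, -1, -1], [0, x - 3, 1], [0, -1, x - 5]]) - (-1)·det([[0, -1, -1], [0, x - 3, 1], [0, -1, x - 5]]) + (2)·det([[0, x - 4, -1], [0, 0, 1], [0, 0, x - 5]]) - (2)·det([[0, x - 4, -1], [0, 0, x - 3], [0, 0, -1]]).

Evaluating gives χ_A(x) = x^4 - 16x^3 + 96x^2 - 256x + 256 = (x - 4)^4.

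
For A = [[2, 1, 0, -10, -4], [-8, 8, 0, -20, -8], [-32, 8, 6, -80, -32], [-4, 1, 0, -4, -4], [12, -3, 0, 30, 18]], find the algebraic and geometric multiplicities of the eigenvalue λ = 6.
The characteristic polynomial is (x - 6)^5, so the factor x - 6 appears with exponent 5: the algebraic multiplicity is 5.

rank(A - 6I) = 1, so the eigenspace has dimension 5 - 1 = 4: the geometric multiplicity is 4.

Since 4 < 5, A is not diagonalizable.

algebraic multiplicity 5, geometric multiplicity 4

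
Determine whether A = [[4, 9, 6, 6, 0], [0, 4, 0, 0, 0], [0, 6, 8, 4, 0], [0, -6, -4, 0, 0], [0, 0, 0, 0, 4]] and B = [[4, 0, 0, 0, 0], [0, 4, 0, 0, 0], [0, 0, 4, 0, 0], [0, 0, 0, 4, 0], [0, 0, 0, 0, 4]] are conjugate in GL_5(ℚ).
No.

Both have characteristic polynomial (x - 4)^5, but the minimal polynomial of A is (x - 4)^2 while the minimal polynomial of B is x - 4. The minimal polynomial is a similarity invariant, so A and B are not similar.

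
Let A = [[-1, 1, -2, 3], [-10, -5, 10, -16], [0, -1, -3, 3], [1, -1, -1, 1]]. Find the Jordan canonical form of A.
J = [[-3, 1, 0, 0], [0, -3, 1, 0], [0, 0, -3, 0], [0, 0, 0, 1]]

The characteristic polynomial is det(xI - A) = (x - 1)(x + 3)^3, so the eigenvalues are -3 (algebraic multiplicity 3), 1 (algebraic multiplicity 1).

For λ = -3: rank(A + 3I) = 3, rank((A + 3I)^2) = 2, rank((A + 3I)^3) = 1. The eigenspace has dimension 4 - 3 = 1, so there is 1 Jordan block; the rank sequence gives block sizes [3].

For λ = 1: algebraic multiplicity 1 gives one 1×1 block.

Assembling the blocks gives the Jordan form J above.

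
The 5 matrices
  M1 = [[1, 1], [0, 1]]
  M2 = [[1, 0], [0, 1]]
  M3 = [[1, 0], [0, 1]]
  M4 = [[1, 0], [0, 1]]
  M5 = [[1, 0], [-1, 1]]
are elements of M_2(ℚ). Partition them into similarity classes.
2 classes: {M1, M5}, {M2, M3, M4}

Characteristic polynomials: χ_{M1} = (x - 1)^2, χ_{M2} = (x - 1)^2, χ_{M3} = (x - 1)^2, χ_{M4} = (x - 1)^2, χ_{M5} = (x - 1)^2.

{M1, M5}: invariant factors (x - 1)^2.

{M2, M3, M4}: invariant factors x - 1, x - 1.

Matrices are similar if and only if their invariant-factor lists agree; the partition into similarity classes is {M1, M5}, {M2, M3, M4}.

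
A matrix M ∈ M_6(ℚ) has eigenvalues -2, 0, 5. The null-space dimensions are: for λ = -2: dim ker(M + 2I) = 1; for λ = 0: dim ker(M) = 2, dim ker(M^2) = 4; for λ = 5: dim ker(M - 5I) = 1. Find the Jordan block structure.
λ = -2: successive nullity increments [1] count blocks of size ≥ k; block sizes are [1].
λ = 0: successive nullity increments [2, 2] count blocks of size ≥ k; block sizes are [2, 2].
λ = 5: successive nullity increments [1] count blocks of size ≥ k; block sizes are [1].

Jordan blocks: (-2, 1), (0, 2), (0, 2), (5, 1)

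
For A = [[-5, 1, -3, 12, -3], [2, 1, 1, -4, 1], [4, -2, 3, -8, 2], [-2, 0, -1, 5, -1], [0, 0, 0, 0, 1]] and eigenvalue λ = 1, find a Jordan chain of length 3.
We seek v_1 ∈ ker((A - I)^3) \ ker((A - I)^2), then set v_{i+1} = (A - I) v_i.

One such chain is v_1 = [[0, 0, 1, 0, 0]]^T, v_2 = [[-3, 1, 2, -1, 0]]^T, v_3 = [[1, 0, -2, 0, 0]]^T. Check: (A - I) v_3 = [[0, 0, 0, 0, 0]]^T = 0.

v_1 = [[0, 0, 1, 0, 0]]^T, v_2 = [[-3, 1, 2, -1, 0]]^T, v_3 = [[1, 0, -2, 0, 0]]^T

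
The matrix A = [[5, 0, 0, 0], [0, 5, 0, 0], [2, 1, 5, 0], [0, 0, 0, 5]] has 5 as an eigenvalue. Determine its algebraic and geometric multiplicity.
The characteristic polynomial is (x - 5)^4, so the factor x - 5 appears with exponent 4: the algebraic multiplicity is 4.

rank(A - 5I) = 1, so the eigenspace has dimension 4 - 1 = 3: the geometric multiplicity is 3.

Since 3 < 4, A is not diagonalizable.

algebraic multiplicity 4, geometric multiplicity 3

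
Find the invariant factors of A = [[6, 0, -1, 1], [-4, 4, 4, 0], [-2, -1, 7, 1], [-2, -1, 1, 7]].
(x - 6)^2, (x - 6)^2

The Jordan structure of A has elementary divisors (x - 6)^2, (x - 6)^2. Arranging the block sizes at each eigenvalue in decreasing order and taking row products gives the invariant factors.

Invariant factors (smallest first, each dividing the next): (x - 6)^2, (x - 6)^2.

Check: the last factor (x - 6)^2 is the minimal polynomial, and the product (x - 6)^4 is the characteristic polynomial.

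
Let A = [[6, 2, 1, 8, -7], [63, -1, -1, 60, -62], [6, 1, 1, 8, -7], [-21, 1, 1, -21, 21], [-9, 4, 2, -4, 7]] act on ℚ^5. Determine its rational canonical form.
R = [[0, 0, 0, 0, 48], [1, 0, 0, 0, -40], [0, 1, 0, 0, -29], [0, 0, 1, 0, -20], [0, 0, 0, 1, -8]]

The invariant factors of A (the non-unit diagonal entries of the Smith normal form of xI - A over ℚ[x]) are (x + 4)^2(x^3 + 4x - 3), each dividing the next. The characteristic polynomial is their product, (x + 4)^2(x^3 + 4x - 3).

The rational canonical form is the block-diagonal matrix of companion matrices C(f_i):
R = [[0, 0, 0, 0, 48], [1, 0, 0, 0, -40], [0, 1, 0, 0, -29], [0, 0, 1, 0, -20], [0, 0, 0, 1, -8]].

Note the characteristic polynomial does not split into linear factors over ℚ, so A has no Jordan form over ℚ; the rational canonical form exists over any field.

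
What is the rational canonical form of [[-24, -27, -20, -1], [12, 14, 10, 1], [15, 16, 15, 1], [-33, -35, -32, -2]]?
R = [[0, 0, 0, -15], [1, 0, 0, 11], [0, 1, 0, -2], [0, 0, 1, 3]]

The invariant factors of A (the non-unit diagonal entries of the Smith normal form of xI - A over ℚ[x]) are (x - 3)(x^3 + 2x - 5), each dividing the next. The characteristic polynomial is their product, (x - 3)(x^3 + 2x - 5).

The rational canonical form is the block-diagonal matrix of companion matrices C(f_i):
R = [[0, 0, 0, -15], [1, 0, 0, 11], [0, 1, 0, -2], [0, 0, 1, 3]].

Note the characteristic polynomial does not split into linear factors over ℚ, so A has no Jordan form over ℚ; the rational canonical form exists over any field.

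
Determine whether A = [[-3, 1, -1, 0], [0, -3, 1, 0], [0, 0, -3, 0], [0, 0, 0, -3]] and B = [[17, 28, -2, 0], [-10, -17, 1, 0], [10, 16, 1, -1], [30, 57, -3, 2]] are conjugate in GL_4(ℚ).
trace(A) = -12 but trace(B) = 3. The trace is a similarity invariant, so A and B are not similar.

No.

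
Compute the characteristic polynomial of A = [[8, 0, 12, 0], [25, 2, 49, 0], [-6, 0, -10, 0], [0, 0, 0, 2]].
χ_A(x) = (x - 2)^3(x + 4)

xI - A = [[x - 8, 0, -12, 0], [-25, x - 2, -49, 0], [6, 0, x + 10, 0], [0, 0, 0, x - 2]].

Expanding det(xI - A) along the first row:
det(xI - A) = + (x - 8)·det([[x - 2, -49, 0], [0, x + 10, 0], [0, 0, x - 2]]) - (0)·det([[-25, -49, 0], [6, x + 10, 0], [0, 0, x - 2]]) + (-12)·det([[-25, x - 2, 0], [6, 0, 0], [0, 0, x - 2]]) - (0)·det([[-25, x - 2, -49], [6, 0, x + 10], [0, 0, 0]]).

Evaluating gives χ_A(x) = x^4 - 2x^3 - 12x^2 + 40x - 32 = (x - 2)^3(x + 4).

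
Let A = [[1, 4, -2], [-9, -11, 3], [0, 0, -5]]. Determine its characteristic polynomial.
χ_A(x) = (x + 5)^3

xI - A = [[x - 1, -4, 2], [9, x + 11, -3], [0, 0, x + 5]].

Expanding det(xI - A) along the first row:
det(xI - A) = + (x - 1)·det([[x + 11, -3], [0, x + 5]]) - (-4)·det([[9, -3], [0, x + 5]]) + (2)·det([[9, x + 11], [0, 0]]).

Evaluating gives χ_A(x) = x^3 + 15x^2 + 75x + 125 = (x + 5)^3.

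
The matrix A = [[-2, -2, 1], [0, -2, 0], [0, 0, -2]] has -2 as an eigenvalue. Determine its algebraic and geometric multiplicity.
The characteristic polynomial is (x + 2)^3, so the factor x + 2 appears with exponent 3: the algebraic multiplicity is 3.

rank(A + 2I) = 1, so the eigenspace has dimension 3 - 1 = 2: the geometric multiplicity is 2.

Since 2 < 3, A is not diagonalizable.

algebraic multiplicity 3, geometric multiplicity 2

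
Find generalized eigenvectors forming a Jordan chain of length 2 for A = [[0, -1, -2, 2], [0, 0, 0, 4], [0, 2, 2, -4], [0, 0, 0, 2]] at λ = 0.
We seek v_1 ∈ ker(A^2) \ ker(A), then set v_{i+1} = A v_i.

One such chain is v_1 = [[0, 1, -1, 0]]^T, v_2 = [[1, 0, 0, 0]]^T. Check: A v_2 = [[0, 0, 0, 0]]^T = 0.

v_1 = [[0, 1, -1, 0]]^T, v_2 = [[1, 0, 0, 0]]^T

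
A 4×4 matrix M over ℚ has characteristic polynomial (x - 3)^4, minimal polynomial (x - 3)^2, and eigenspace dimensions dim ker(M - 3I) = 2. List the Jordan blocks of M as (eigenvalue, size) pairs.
Jordan blocks: (3, 2), (3, 2)

λ = 3: algebraic multiplicity 4 (exponent in χ_M), largest block size 2 (exponent in m_M), 2 blocks (geometric multiplicity). These force block sizes [2, 2].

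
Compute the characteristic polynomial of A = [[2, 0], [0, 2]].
xI - A = [[x - 2, 0], [0, x - 2]].

Expanding det(xI - A) along the first row:
det(xI - A) = + (x - 2)·det([[x - 2]]) - (0)·det([[0]]).

Evaluating gives χ_A(x) = x^2 - 4x + 4 = (x - 2)^2.

χ_A(x) = (x - 2)^2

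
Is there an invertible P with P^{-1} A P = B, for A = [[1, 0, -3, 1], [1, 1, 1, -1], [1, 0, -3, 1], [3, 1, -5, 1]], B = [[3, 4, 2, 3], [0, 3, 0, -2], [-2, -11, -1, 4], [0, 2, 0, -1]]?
No.

trace(A) = 0 but trace(B) = 4. The trace is a similarity invariant, so A and B are not similar.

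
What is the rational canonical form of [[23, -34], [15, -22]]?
The invariant factors of A (the non-unit diagonal entries of the Smith normal form of xI - A over ℚ[x]) are x^2 - x + 4, each dividing the next. The characteristic polynomial is their product, x^2 - x + 4.

The rational canonical form is the block-diagonal matrix of companion matrices C(f_i):
R = [[0, -4], [1, 1]].

Note the characteristic polynomial does not split into linear factors over ℚ, so A has no Jordan form over ℚ; the rational canonical form exists over any field.

R = [[0, -4], [1, 1]]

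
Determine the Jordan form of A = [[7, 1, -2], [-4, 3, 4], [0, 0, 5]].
J = [[5, 1, 0], [0, 5, 0], [0, 0, 5]]

The characteristic polynomial is det(xI - A) = (x - 5)^3, so the eigenvalues are 5 (algebraic multiplicity 3).

For λ = 5: rank(A - 5I) = 1, rank((A - 5I)^2) = 0. The eigenspace has dimension 3 - 1 = 2, so there are 2 Jordan blocks; the rank sequence gives block sizes [2, 1].

Assembling the blocks gives the Jordan form J above.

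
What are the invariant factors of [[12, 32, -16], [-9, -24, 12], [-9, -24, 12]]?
x, x^2

The Jordan structure of A has elementary divisors x^2, x. Arranging the block sizes at each eigenvalue in decreasing order and taking row products gives the invariant factors.

Invariant factors (smallest first, each dividing the next): x, x^2.

Check: the last factor x^2 is the minimal polynomial, and the product x^3 is the characteristic polynomial.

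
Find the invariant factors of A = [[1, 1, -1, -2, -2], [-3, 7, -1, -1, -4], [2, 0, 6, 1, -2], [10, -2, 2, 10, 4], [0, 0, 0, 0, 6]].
The Jordan structure of A has elementary divisors (x - 6)^2, (x - 6)^2, (x - 6). Arranging the block sizes at each eigenvalue in decreasing order and taking row products gives the invariant factors.

Invariant factors (smallest first, each dividing the next): x - 6, (x - 6)^2, (x - 6)^2.

Check: the last factor (x - 6)^2 is the minimal polynomial, and the product (x - 6)^5 is the characteristic polynomial.

x - 6, (x - 6)^2, (x - 6)^2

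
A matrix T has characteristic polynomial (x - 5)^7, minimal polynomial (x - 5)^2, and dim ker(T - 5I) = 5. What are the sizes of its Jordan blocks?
Jordan blocks: (5, 2), (5, 2), (5, 1), (5, 1), (5, 1)

λ = 5: algebraic multiplicity 7 (exponent in χ_T), largest block size 2 (exponent in m_T), 5 blocks (geometric multiplicity). These force block sizes [2, 2, 1, 1, 1].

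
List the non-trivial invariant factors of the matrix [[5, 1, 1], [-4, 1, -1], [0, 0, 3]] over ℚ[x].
The Jordan structure of A has elementary divisors (x - 3)^3. Arranging the block sizes at each eigenvalue in decreasing order and taking row products gives the invariant factors.

Invariant factors (smallest first, each dividing the next): (x - 3)^3.

Check: the last factor (x - 3)^3 is the minimal polynomial, and the product (x - 3)^3 is the characteristic polynomial.

(x - 3)^3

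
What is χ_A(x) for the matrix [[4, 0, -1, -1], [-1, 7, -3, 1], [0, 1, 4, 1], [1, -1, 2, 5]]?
xI - A = [[x - 4, 0, 1, 1], [1, x - 7, 3, -1], [0, -1, x - 4, -1], [-1, 1, -2, x - 5]].

Expanding det(xI - A) along the first row:
det(xI - A) = + (x - 4)·det([[x - 7, 3, -1], [-1, x - 4, -1], [1, -2, x - 5]]) - (0)·det([[1, 3, -1], [0, x - 4, -1], [-1, -2, x - 5]]) + (1)·det([[1, x - 7, -1], [0, -1, -1], [-1, 1, x - 5]]) - (1)·det([[1, x - 7, 3], [0, -1, x - 4], [-1, 1, -2]]).

Evaluating gives χ_A(x) = x^4 - 20x^3 + 150x^2 - 500x + 625 = (x - 5)^4.

χ_A(x) = (x - 5)^4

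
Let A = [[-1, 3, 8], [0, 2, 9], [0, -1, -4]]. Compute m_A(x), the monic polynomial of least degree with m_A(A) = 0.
m_A(x) = (x + 1)^3

The characteristic polynomial factors as (x + 1)^3. The minimal polynomial is ∏(x - λ)^{k_λ} where k_λ is the size of the largest Jordan block at λ.

For λ = -1: rank(A + I) = 2, and the largest Jordan block has size 3 (the smallest k with rank((A + I)^k) = rank((A + I)^(k+1))).

So m_A(x) = (x + 1)^3.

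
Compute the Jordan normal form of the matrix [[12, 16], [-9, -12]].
J = [[0, 1], [0, 0]]

The characteristic polynomial is det(xI - A) = x^2, so the eigenvalues are 0 (algebraic multiplicity 2).

For λ = 0: rank(A) = 1, rank(A^2) = 0. The eigenspace has dimension 2 - 1 = 1, so there is 1 Jordan block; the rank sequence gives block sizes [2].

Assembling the blocks gives the Jordan form J above.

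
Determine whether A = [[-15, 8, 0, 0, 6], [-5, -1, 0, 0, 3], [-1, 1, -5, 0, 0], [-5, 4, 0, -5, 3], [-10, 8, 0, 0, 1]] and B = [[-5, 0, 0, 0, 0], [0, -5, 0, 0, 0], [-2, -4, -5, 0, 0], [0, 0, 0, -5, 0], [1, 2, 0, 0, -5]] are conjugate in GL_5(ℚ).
No.

Both have characteristic polynomial (x + 5)^5, but the minimal polynomial of A is (x + 5)^3 while the minimal polynomial of B is (x + 5)^2. The minimal polynomial is a similarity invariant, so A and B are not similar.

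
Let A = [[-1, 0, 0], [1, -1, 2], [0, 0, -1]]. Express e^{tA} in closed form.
A has Jordan form J = [[-1, 1, 0], [0, -1, 0], [0, 0, -1]] with A = PJP^{-1}, so e^{tA} = P e^{tJ} P^{-1}.

For a Jordan block J_k(λ), e^{tJ_k(λ)} = e^{λt} · (I + tN + t^2 N^2/2! + ... + t^{k-1} N^{k-1}/(k-1)!) where N is the nilpotent superdiagonal part.

Assembling the blocks and conjugating back gives the entries of e^{tA} as shown above.

e^{tA} = [[e^{-t}, 0, 0], [t*e^{-t}, e^{-t}, 2*t*e^{-t}], [0, 0, e^{-t}]]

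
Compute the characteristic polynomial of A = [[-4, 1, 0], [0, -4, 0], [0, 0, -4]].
xI - A = [[x + 4, -1, 0], [0, x + 4, 0], [0, 0, x + 4]].

Expanding det(xI - A) along the first row:
det(xI - A) = + (x + 4)·det([[x + 4, 0], [0, x + 4]]) - (-1)·det([[0, 0], [0, x + 4]]) + (0)·det([[0, x + 4], [0, 0]]).

Evaluating gives χ_A(x) = x^3 + 12x^2 + 48x + 64 = (x + 4)^3.

χ_A(x) = (x + 4)^3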